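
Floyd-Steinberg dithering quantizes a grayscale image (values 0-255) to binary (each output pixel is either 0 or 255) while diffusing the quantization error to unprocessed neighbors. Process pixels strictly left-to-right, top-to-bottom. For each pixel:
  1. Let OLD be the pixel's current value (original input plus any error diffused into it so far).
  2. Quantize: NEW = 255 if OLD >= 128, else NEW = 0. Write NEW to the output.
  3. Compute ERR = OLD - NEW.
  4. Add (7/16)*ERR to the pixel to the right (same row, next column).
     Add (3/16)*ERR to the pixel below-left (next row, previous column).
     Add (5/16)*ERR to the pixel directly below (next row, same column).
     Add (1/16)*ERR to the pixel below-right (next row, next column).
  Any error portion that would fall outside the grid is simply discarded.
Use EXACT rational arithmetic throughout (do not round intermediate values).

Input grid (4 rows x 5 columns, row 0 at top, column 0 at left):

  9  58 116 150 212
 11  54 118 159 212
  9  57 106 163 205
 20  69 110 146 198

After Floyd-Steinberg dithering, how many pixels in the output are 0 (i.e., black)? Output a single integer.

(0,0): OLD=9 → NEW=0, ERR=9
(0,1): OLD=991/16 → NEW=0, ERR=991/16
(0,2): OLD=36633/256 → NEW=255, ERR=-28647/256
(0,3): OLD=413871/4096 → NEW=0, ERR=413871/4096
(0,4): OLD=16790729/65536 → NEW=255, ERR=79049/65536
(1,0): OLD=6509/256 → NEW=0, ERR=6509/256
(1,1): OLD=131195/2048 → NEW=0, ERR=131195/2048
(1,2): OLD=8773527/65536 → NEW=255, ERR=-7938153/65536
(1,3): OLD=34292427/262144 → NEW=255, ERR=-32554293/262144
(1,4): OLD=689381121/4194304 → NEW=255, ERR=-380166399/4194304
(2,0): OLD=948857/32768 → NEW=0, ERR=948857/32768
(2,1): OLD=71895875/1048576 → NEW=0, ERR=71895875/1048576
(2,2): OLD=1323124105/16777216 → NEW=0, ERR=1323124105/16777216
(2,3): OLD=36005310347/268435456 → NEW=255, ERR=-32445730933/268435456
(2,4): OLD=498359335437/4294967296 → NEW=0, ERR=498359335437/4294967296
(3,0): OLD=703049065/16777216 → NEW=0, ERR=703049065/16777216
(3,1): OLD=16825123509/134217728 → NEW=0, ERR=16825123509/134217728
(3,2): OLD=734916211287/4294967296 → NEW=255, ERR=-360300449193/4294967296
(3,3): OLD=843634970207/8589934592 → NEW=0, ERR=843634970207/8589934592
(3,4): OLD=37063687543419/137438953472 → NEW=255, ERR=2016754408059/137438953472
Output grid:
  Row 0: ..#.#  (3 black, running=3)
  Row 1: ..###  (2 black, running=5)
  Row 2: ...#.  (4 black, running=9)
  Row 3: ..#.#  (3 black, running=12)

Answer: 12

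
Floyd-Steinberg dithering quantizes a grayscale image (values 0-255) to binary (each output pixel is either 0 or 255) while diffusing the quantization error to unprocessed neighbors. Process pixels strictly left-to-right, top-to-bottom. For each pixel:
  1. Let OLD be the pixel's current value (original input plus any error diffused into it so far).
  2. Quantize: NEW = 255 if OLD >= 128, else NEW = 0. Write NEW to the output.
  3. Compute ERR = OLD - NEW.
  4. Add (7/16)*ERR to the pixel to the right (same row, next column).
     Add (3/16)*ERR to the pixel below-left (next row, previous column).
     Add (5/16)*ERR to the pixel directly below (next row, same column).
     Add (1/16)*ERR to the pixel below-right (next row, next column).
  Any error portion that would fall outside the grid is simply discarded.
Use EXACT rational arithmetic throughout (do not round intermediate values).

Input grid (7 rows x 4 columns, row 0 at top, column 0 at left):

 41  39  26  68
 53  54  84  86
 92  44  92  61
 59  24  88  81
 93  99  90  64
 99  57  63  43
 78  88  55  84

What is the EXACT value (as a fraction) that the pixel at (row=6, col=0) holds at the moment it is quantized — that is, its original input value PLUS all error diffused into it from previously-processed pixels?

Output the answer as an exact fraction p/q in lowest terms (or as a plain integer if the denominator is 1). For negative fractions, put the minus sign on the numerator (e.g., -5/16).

(0,0): OLD=41 → NEW=0, ERR=41
(0,1): OLD=911/16 → NEW=0, ERR=911/16
(0,2): OLD=13033/256 → NEW=0, ERR=13033/256
(0,3): OLD=369759/4096 → NEW=0, ERR=369759/4096
(1,0): OLD=19581/256 → NEW=0, ERR=19581/256
(1,1): OLD=240363/2048 → NEW=0, ERR=240363/2048
(1,2): OLD=11255239/65536 → NEW=255, ERR=-5456441/65536
(1,3): OLD=84899617/1048576 → NEW=0, ERR=84899617/1048576
(2,0): OLD=4518985/32768 → NEW=255, ERR=-3836855/32768
(2,1): OLD=19522867/1048576 → NEW=0, ERR=19522867/1048576
(2,2): OLD=202676671/2097152 → NEW=0, ERR=202676671/2097152
(2,3): OLD=4139947107/33554432 → NEW=0, ERR=4139947107/33554432
(3,0): OLD=434527545/16777216 → NEW=0, ERR=434527545/16777216
(3,1): OLD=13945743463/268435456 → NEW=0, ERR=13945743463/268435456
(3,2): OLD=709646980249/4294967296 → NEW=255, ERR=-385569680231/4294967296
(3,3): OLD=5931937824687/68719476736 → NEW=0, ERR=5931937824687/68719476736
(4,0): OLD=476031392517/4294967296 → NEW=0, ERR=476031392517/4294967296
(4,1): OLD=5102818716175/34359738368 → NEW=255, ERR=-3658914567665/34359738368
(4,2): OLD=38251591934639/1099511627776 → NEW=0, ERR=38251591934639/1099511627776
(4,3): OLD=1769510238220921/17592186044416 → NEW=0, ERR=1769510238220921/17592186044416
(5,0): OLD=62490337572597/549755813888 → NEW=0, ERR=62490337572597/549755813888
(5,1): OLD=1528811812009939/17592186044416 → NEW=0, ERR=1528811812009939/17592186044416
(5,2): OLD=1091559375863447/8796093022208 → NEW=0, ERR=1091559375863447/8796093022208
(5,3): OLD=36844831922705295/281474976710656 → NEW=255, ERR=-34931287138511985/281474976710656
(6,0): OLD=36539937631076505/281474976710656 → NEW=255, ERR=-35236181430140775/281474976710656
Target (6,0): original=78, with diffused error = 36539937631076505/281474976710656

Answer: 36539937631076505/281474976710656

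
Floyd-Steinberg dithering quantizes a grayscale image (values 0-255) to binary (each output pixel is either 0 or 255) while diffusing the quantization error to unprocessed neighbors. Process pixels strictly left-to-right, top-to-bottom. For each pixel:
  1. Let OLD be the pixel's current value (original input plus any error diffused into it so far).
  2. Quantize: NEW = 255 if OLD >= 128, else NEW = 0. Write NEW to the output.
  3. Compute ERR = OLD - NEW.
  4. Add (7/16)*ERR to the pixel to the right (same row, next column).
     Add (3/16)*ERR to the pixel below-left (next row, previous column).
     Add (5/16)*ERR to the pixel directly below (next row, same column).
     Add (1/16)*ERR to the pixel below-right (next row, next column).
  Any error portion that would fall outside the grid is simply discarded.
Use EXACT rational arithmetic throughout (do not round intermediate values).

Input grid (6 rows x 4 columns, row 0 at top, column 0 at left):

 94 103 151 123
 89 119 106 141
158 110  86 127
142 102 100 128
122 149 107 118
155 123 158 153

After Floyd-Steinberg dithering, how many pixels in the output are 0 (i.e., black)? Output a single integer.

(0,0): OLD=94 → NEW=0, ERR=94
(0,1): OLD=1153/8 → NEW=255, ERR=-887/8
(0,2): OLD=13119/128 → NEW=0, ERR=13119/128
(0,3): OLD=343737/2048 → NEW=255, ERR=-178503/2048
(1,0): OLD=12491/128 → NEW=0, ERR=12491/128
(1,1): OLD=155789/1024 → NEW=255, ERR=-105331/1024
(1,2): OLD=2285713/32768 → NEW=0, ERR=2285713/32768
(1,3): OLD=79002823/524288 → NEW=255, ERR=-54690617/524288
(2,0): OLD=2772319/16384 → NEW=255, ERR=-1405601/16384
(2,1): OLD=31195141/524288 → NEW=0, ERR=31195141/524288
(2,2): OLD=113080249/1048576 → NEW=0, ERR=113080249/1048576
(2,3): OLD=2448504821/16777216 → NEW=255, ERR=-1829685259/16777216
(3,0): OLD=1059871599/8388608 → NEW=0, ERR=1059871599/8388608
(3,1): OLD=25599178993/134217728 → NEW=255, ERR=-8626341647/134217728
(3,2): OLD=190808842511/2147483648 → NEW=0, ERR=190808842511/2147483648
(3,3): OLD=4794298192873/34359738368 → NEW=255, ERR=-3967435090967/34359738368
(4,0): OLD=320903708035/2147483648 → NEW=255, ERR=-226704622205/2147483648
(4,1): OLD=1843157493257/17179869184 → NEW=0, ERR=1843157493257/17179869184
(4,2): OLD=85782135657961/549755813888 → NEW=255, ERR=-54405596883479/549755813888
(4,3): OLD=388552054841647/8796093022208 → NEW=0, ERR=388552054841647/8796093022208
(5,0): OLD=39067363167891/274877906944 → NEW=255, ERR=-31026503102829/274877906944
(5,1): OLD=721200423278181/8796093022208 → NEW=0, ERR=721200423278181/8796093022208
(5,2): OLD=782557224171353/4398046511104 → NEW=255, ERR=-338944636160167/4398046511104
(5,3): OLD=17859881536195417/140737488355328 → NEW=0, ERR=17859881536195417/140737488355328
Output grid:
  Row 0: .#.#  (2 black, running=2)
  Row 1: .#.#  (2 black, running=4)
  Row 2: #..#  (2 black, running=6)
  Row 3: .#.#  (2 black, running=8)
  Row 4: #.#.  (2 black, running=10)
  Row 5: #.#.  (2 black, running=12)

Answer: 12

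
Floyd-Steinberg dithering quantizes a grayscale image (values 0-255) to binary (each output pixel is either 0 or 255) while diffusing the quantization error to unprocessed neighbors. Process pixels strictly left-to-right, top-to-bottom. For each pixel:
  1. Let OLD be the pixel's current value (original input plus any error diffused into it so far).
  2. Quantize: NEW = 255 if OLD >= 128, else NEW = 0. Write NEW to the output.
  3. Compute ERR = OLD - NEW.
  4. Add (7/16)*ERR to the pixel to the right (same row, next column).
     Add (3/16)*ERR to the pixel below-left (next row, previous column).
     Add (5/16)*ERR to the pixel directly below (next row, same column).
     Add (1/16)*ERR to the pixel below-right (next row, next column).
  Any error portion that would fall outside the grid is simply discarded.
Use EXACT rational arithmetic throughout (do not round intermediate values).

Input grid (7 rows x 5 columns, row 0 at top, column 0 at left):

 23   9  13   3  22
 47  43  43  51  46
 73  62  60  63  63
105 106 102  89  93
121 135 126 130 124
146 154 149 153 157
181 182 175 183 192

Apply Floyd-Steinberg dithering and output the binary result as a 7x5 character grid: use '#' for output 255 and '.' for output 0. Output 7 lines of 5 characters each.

Answer: .....
.....
.#.#.
.#..#
#.#.#
.##.#
##.##

Derivation:
(0,0): OLD=23 → NEW=0, ERR=23
(0,1): OLD=305/16 → NEW=0, ERR=305/16
(0,2): OLD=5463/256 → NEW=0, ERR=5463/256
(0,3): OLD=50529/4096 → NEW=0, ERR=50529/4096
(0,4): OLD=1795495/65536 → NEW=0, ERR=1795495/65536
(1,0): OLD=14787/256 → NEW=0, ERR=14787/256
(1,1): OLD=163157/2048 → NEW=0, ERR=163157/2048
(1,2): OLD=5768953/65536 → NEW=0, ERR=5768953/65536
(1,3): OLD=26171845/262144 → NEW=0, ERR=26171845/262144
(1,4): OLD=415284655/4194304 → NEW=0, ERR=415284655/4194304
(2,0): OLD=3473015/32768 → NEW=0, ERR=3473015/32768
(2,1): OLD=160831373/1048576 → NEW=255, ERR=-106555507/1048576
(2,2): OLD=1119859175/16777216 → NEW=0, ERR=1119859175/16777216
(2,3): OLD=39585706181/268435456 → NEW=255, ERR=-28865335099/268435456
(2,4): OLD=228216652835/4294967296 → NEW=0, ERR=228216652835/4294967296
(3,0): OLD=1997623559/16777216 → NEW=0, ERR=1997623559/16777216
(3,1): OLD=19525421947/134217728 → NEW=255, ERR=-14700098693/134217728
(3,2): OLD=207999801401/4294967296 → NEW=0, ERR=207999801401/4294967296
(3,3): OLD=779267392337/8589934592 → NEW=0, ERR=779267392337/8589934592
(3,4): OLD=19595170224437/137438953472 → NEW=255, ERR=-15451762910923/137438953472
(4,0): OLD=295650167689/2147483648 → NEW=255, ERR=-251958162551/2147483648
(4,1): OLD=4533090328073/68719476736 → NEW=0, ERR=4533090328073/68719476736
(4,2): OLD=198086048393639/1099511627776 → NEW=255, ERR=-82289416689241/1099511627776
(4,3): OLD=1892095039341577/17592186044416 → NEW=0, ERR=1892095039341577/17592186044416
(4,4): OLD=39854373744027839/281474976710656 → NEW=255, ERR=-31921745317189441/281474976710656
(5,0): OLD=133814662631355/1099511627776 → NEW=0, ERR=133814662631355/1099511627776
(5,1): OLD=1816337843105777/8796093022208 → NEW=255, ERR=-426665877557263/8796093022208
(5,2): OLD=36220052150958201/281474976710656 → NEW=255, ERR=-35556066910259079/281474976710656
(5,3): OLD=118673637784796119/1125899906842624 → NEW=0, ERR=118673637784796119/1125899906842624
(5,4): OLD=3141635206656316429/18014398509481984 → NEW=255, ERR=-1452036413261589491/18014398509481984
(6,0): OLD=29546074264896779/140737488355328 → NEW=255, ERR=-6341985265711861/140737488355328
(6,1): OLD=590189150955151781/4503599627370496 → NEW=255, ERR=-558228754024324699/4503599627370496
(6,2): OLD=7063623049754624359/72057594037927936 → NEW=0, ERR=7063623049754624359/72057594037927936
(6,3): OLD=271878770694304727085/1152921504606846976 → NEW=255, ERR=-22116212980441251795/1152921504606846976
(6,4): OLD=3043831524137067736443/18446744073709551616 → NEW=255, ERR=-1660088214658867925637/18446744073709551616
Row 0: .....
Row 1: .....
Row 2: .#.#.
Row 3: .#..#
Row 4: #.#.#
Row 5: .##.#
Row 6: ##.##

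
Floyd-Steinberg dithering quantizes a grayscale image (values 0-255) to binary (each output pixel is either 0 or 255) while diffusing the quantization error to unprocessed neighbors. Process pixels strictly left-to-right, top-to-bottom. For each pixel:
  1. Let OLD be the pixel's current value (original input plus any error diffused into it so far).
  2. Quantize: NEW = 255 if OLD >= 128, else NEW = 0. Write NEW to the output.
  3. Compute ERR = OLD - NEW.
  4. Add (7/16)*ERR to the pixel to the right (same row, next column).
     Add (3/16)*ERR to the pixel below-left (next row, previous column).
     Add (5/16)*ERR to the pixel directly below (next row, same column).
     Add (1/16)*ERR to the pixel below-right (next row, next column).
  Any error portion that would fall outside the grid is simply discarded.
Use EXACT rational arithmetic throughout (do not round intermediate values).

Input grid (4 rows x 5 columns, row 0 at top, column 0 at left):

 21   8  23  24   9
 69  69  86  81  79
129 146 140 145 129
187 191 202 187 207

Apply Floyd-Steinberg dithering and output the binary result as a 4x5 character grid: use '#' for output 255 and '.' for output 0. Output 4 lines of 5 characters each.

(0,0): OLD=21 → NEW=0, ERR=21
(0,1): OLD=275/16 → NEW=0, ERR=275/16
(0,2): OLD=7813/256 → NEW=0, ERR=7813/256
(0,3): OLD=152995/4096 → NEW=0, ERR=152995/4096
(0,4): OLD=1660789/65536 → NEW=0, ERR=1660789/65536
(1,0): OLD=20169/256 → NEW=0, ERR=20169/256
(1,1): OLD=237311/2048 → NEW=0, ERR=237311/2048
(1,2): OLD=10112875/65536 → NEW=255, ERR=-6598805/65536
(1,3): OLD=14491279/262144 → NEW=0, ERR=14491279/262144
(1,4): OLD=475796429/4194304 → NEW=0, ERR=475796429/4194304
(2,0): OLD=5745765/32768 → NEW=255, ERR=-2610075/32768
(2,1): OLD=139887655/1048576 → NEW=255, ERR=-127499225/1048576
(2,2): OLD=1223809845/16777216 → NEW=0, ERR=1223809845/16777216
(2,3): OLD=56147282383/268435456 → NEW=255, ERR=-12303758897/268435456
(2,4): OLD=635018395881/4294967296 → NEW=255, ERR=-460198264599/4294967296
(3,0): OLD=2337229717/16777216 → NEW=255, ERR=-1940960363/16777216
(3,1): OLD=14909791345/134217728 → NEW=0, ERR=14909791345/134217728
(3,2): OLD=1104674181931/4294967296 → NEW=255, ERR=9457521451/4294967296
(3,3): OLD=1358143076819/8589934592 → NEW=255, ERR=-832290244141/8589934592
(3,4): OLD=17628128729023/137438953472 → NEW=255, ERR=-17418804406337/137438953472
Row 0: .....
Row 1: ..#..
Row 2: ##.##
Row 3: #.###

Answer: .....
..#..
##.##
#.###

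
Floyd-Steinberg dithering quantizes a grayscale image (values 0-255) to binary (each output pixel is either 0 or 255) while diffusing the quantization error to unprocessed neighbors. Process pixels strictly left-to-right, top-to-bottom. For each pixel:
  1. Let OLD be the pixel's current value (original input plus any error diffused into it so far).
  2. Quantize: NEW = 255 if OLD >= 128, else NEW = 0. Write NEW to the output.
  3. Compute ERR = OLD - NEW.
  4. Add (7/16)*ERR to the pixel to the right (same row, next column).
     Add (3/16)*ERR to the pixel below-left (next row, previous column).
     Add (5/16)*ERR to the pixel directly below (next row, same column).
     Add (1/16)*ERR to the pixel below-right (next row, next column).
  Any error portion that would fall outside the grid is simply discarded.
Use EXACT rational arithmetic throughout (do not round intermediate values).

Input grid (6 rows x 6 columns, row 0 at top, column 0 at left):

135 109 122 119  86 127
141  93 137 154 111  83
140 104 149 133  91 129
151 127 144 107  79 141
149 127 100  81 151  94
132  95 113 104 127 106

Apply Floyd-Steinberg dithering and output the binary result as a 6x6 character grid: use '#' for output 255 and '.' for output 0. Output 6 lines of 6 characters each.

Answer: #.#..#
.#.#..
#.#.##
.#.#..
#.#.#.
.#..#.

Derivation:
(0,0): OLD=135 → NEW=255, ERR=-120
(0,1): OLD=113/2 → NEW=0, ERR=113/2
(0,2): OLD=4695/32 → NEW=255, ERR=-3465/32
(0,3): OLD=36673/512 → NEW=0, ERR=36673/512
(0,4): OLD=961223/8192 → NEW=0, ERR=961223/8192
(0,5): OLD=23374705/131072 → NEW=255, ERR=-10048655/131072
(1,0): OLD=3651/32 → NEW=0, ERR=3651/32
(1,1): OLD=33989/256 → NEW=255, ERR=-31291/256
(1,2): OLD=545977/8192 → NEW=0, ERR=545977/8192
(1,3): OLD=7234349/32768 → NEW=255, ERR=-1121491/32768
(1,4): OLD=257522287/2097152 → NEW=0, ERR=257522287/2097152
(1,5): OLD=4029854553/33554432 → NEW=0, ERR=4029854553/33554432
(2,0): OLD=625607/4096 → NEW=255, ERR=-418873/4096
(2,1): OLD=5333293/131072 → NEW=0, ERR=5333293/131072
(2,2): OLD=364007975/2097152 → NEW=255, ERR=-170765785/2097152
(2,3): OLD=1910419407/16777216 → NEW=0, ERR=1910419407/16777216
(2,4): OLD=107144064525/536870912 → NEW=255, ERR=-29758018035/536870912
(2,5): OLD=1288109505835/8589934592 → NEW=255, ERR=-902323815125/8589934592
(3,0): OLD=265650151/2097152 → NEW=0, ERR=265650151/2097152
(3,1): OLD=2910433515/16777216 → NEW=255, ERR=-1367756565/16777216
(3,2): OLD=14331849017/134217728 → NEW=0, ERR=14331849017/134217728
(3,3): OLD=1493091783875/8589934592 → NEW=255, ERR=-697341537085/8589934592
(3,4): OLD=933404206451/68719476736 → NEW=0, ERR=933404206451/68719476736
(3,5): OLD=121662990048093/1099511627776 → NEW=0, ERR=121662990048093/1099511627776
(4,0): OLD=46519619289/268435456 → NEW=255, ERR=-21931421991/268435456
(4,1): OLD=402514680885/4294967296 → NEW=0, ERR=402514680885/4294967296
(4,2): OLD=21172976592495/137438953472 → NEW=255, ERR=-13873956542865/137438953472
(4,3): OLD=45492103564971/2199023255552 → NEW=0, ERR=45492103564971/2199023255552
(4,4): OLD=6332088090195387/35184372088832 → NEW=255, ERR=-2639926792456773/35184372088832
(4,5): OLD=54381789435803709/562949953421312 → NEW=0, ERR=54381789435803709/562949953421312
(5,0): OLD=8524001212527/68719476736 → NEW=0, ERR=8524001212527/68719476736
(5,1): OLD=339794817506431/2199023255552 → NEW=255, ERR=-220956112659329/2199023255552
(5,2): OLD=830894280650773/17592186044416 → NEW=0, ERR=830894280650773/17592186044416
(5,3): OLD=62347170117781191/562949953421312 → NEW=0, ERR=62347170117781191/562949953421312
(5,4): OLD=192992712450009523/1125899906842624 → NEW=255, ERR=-94111763794859597/1125899906842624
(5,5): OLD=1710084132440493479/18014398509481984 → NEW=0, ERR=1710084132440493479/18014398509481984
Row 0: #.#..#
Row 1: .#.#..
Row 2: #.#.##
Row 3: .#.#..
Row 4: #.#.#.
Row 5: .#..#.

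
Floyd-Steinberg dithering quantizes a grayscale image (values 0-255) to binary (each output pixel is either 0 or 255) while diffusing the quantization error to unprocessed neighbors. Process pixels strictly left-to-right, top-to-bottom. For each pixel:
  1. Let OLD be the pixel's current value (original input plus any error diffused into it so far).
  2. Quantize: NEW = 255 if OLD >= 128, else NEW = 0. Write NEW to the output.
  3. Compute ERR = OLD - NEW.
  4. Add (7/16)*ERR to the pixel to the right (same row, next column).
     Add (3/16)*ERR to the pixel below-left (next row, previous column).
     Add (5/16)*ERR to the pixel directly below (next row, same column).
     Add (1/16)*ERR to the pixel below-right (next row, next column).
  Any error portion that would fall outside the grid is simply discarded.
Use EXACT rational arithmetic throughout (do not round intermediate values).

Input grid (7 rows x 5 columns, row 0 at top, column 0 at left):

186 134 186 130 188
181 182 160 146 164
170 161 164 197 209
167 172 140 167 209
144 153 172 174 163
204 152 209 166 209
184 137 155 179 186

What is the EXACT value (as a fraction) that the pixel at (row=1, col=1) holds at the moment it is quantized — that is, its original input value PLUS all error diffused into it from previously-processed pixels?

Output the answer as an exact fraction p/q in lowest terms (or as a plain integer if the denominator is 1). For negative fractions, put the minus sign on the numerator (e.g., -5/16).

Answer: 353105/2048

Derivation:
(0,0): OLD=186 → NEW=255, ERR=-69
(0,1): OLD=1661/16 → NEW=0, ERR=1661/16
(0,2): OLD=59243/256 → NEW=255, ERR=-6037/256
(0,3): OLD=490221/4096 → NEW=0, ERR=490221/4096
(0,4): OLD=15752315/65536 → NEW=255, ERR=-959365/65536
(1,0): OLD=45799/256 → NEW=255, ERR=-19481/256
(1,1): OLD=353105/2048 → NEW=255, ERR=-169135/2048
Target (1,1): original=182, with diffused error = 353105/2048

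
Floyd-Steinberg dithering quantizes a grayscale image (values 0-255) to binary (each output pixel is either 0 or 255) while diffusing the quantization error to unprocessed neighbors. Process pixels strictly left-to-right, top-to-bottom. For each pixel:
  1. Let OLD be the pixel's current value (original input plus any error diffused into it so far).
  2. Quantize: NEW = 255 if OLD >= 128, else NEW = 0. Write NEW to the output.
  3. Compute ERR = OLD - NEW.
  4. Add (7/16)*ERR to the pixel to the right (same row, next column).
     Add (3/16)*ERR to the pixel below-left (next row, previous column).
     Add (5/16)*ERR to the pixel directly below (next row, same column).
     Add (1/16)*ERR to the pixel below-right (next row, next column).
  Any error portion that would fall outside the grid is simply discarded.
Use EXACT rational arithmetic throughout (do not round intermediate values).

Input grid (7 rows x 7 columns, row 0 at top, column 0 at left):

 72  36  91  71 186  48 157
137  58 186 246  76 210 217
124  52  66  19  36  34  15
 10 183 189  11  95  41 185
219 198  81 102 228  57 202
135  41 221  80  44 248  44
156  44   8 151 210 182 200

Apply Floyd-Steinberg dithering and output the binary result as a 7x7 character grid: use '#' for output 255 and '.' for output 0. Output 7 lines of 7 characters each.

Answer: ....#.#
#.##.##
..#....
.##...#
##..###
..##.#.
#...###

Derivation:
(0,0): OLD=72 → NEW=0, ERR=72
(0,1): OLD=135/2 → NEW=0, ERR=135/2
(0,2): OLD=3857/32 → NEW=0, ERR=3857/32
(0,3): OLD=63351/512 → NEW=0, ERR=63351/512
(0,4): OLD=1967169/8192 → NEW=255, ERR=-121791/8192
(0,5): OLD=5438919/131072 → NEW=0, ERR=5438919/131072
(0,6): OLD=367325297/2097152 → NEW=255, ERR=-167448463/2097152
(1,0): OLD=5509/32 → NEW=255, ERR=-2651/32
(1,1): OLD=17907/256 → NEW=0, ERR=17907/256
(1,2): OLD=2307583/8192 → NEW=255, ERR=218623/8192
(1,3): OLD=9866043/32768 → NEW=255, ERR=1510203/32768
(1,4): OLD=224460569/2097152 → NEW=0, ERR=224460569/2097152
(1,5): OLD=4259622169/16777216 → NEW=255, ERR=-18567911/16777216
(1,6): OLD=52118761687/268435456 → NEW=255, ERR=-16332279593/268435456
(2,0): OLD=455585/4096 → NEW=0, ERR=455585/4096
(2,1): OLD=16036267/131072 → NEW=0, ERR=16036267/131072
(2,2): OLD=295446561/2097152 → NEW=255, ERR=-239327199/2097152
(2,3): OLD=87428985/16777216 → NEW=0, ERR=87428985/16777216
(2,4): OLD=9985811137/134217728 → NEW=0, ERR=9985811137/134217728
(2,5): OLD=264078925155/4294967296 → NEW=0, ERR=264078925155/4294967296
(2,6): OLD=1568008874469/68719476736 → NEW=0, ERR=1568008874469/68719476736
(3,0): OLD=141973921/2097152 → NEW=0, ERR=141973921/2097152
(3,1): OLD=3966228893/16777216 → NEW=255, ERR=-311961187/16777216
(3,2): OLD=20646207023/134217728 → NEW=255, ERR=-13579313617/134217728
(3,3): OLD=-13323805779/536870912 → NEW=0, ERR=-13323805779/536870912
(3,4): OLD=8194565543841/68719476736 → NEW=0, ERR=8194565543841/68719476736
(3,5): OLD=66692505741827/549755813888 → NEW=0, ERR=66692505741827/549755813888
(3,6): OLD=2190647206699869/8796093022208 → NEW=255, ERR=-52356513963171/8796093022208
(4,0): OLD=63530438143/268435456 → NEW=255, ERR=-4920603137/268435456
(4,1): OLD=727699187875/4294967296 → NEW=255, ERR=-367517472605/4294967296
(4,2): OLD=421331726093/68719476736 → NEW=0, ERR=421331726093/68719476736
(4,3): OLD=62101680238431/549755813888 → NEW=0, ERR=62101680238431/549755813888
(4,4): OLD=1477218766296933/4398046511104 → NEW=255, ERR=355716905965413/4398046511104
(4,5): OLD=19229308826837773/140737488355328 → NEW=255, ERR=-16658750703770867/140737488355328
(4,6): OLD=351137067790878059/2251799813685248 → NEW=255, ERR=-223071884698860181/2251799813685248
(5,0): OLD=7780928690585/68719476736 → NEW=0, ERR=7780928690585/68719476736
(5,1): OLD=35074700269859/549755813888 → NEW=0, ERR=35074700269859/549755813888
(5,2): OLD=1172787766531277/4398046511104 → NEW=255, ERR=51285906199757/4398046511104
(5,3): OLD=4783342017757425/35184372088832 → NEW=255, ERR=-4188672864894735/35184372088832
(5,4): OLD=4632834569290147/2251799813685248 → NEW=0, ERR=4632834569290147/2251799813685248
(5,5): OLD=3573891424072068323/18014398509481984 → NEW=255, ERR=-1019780195845837597/18014398509481984
(5,6): OLD=-5511520298282624659/288230376151711744 → NEW=0, ERR=-5511520298282624659/288230376151711744
(6,0): OLD=1788651759897425/8796093022208 → NEW=255, ERR=-454351960765615/8796093022208
(6,1): OLD=7121636093457269/140737488355328 → NEW=0, ERR=7121636093457269/140737488355328
(6,2): OLD=34786645045991071/2251799813685248 → NEW=0, ERR=34786645045991071/2251799813685248
(6,3): OLD=2191818218050663745/18014398509481984 → NEW=0, ERR=2191818218050663745/18014398509481984
(6,4): OLD=8856559850827762653/36028797018963968 → NEW=255, ERR=-330783389008049187/36028797018963968
(6,5): OLD=723279011831688101135/4611686018427387904 → NEW=255, ERR=-452700922867295814385/4611686018427387904
(6,6): OLD=10886503444897426194553/73786976294838206464 → NEW=255, ERR=-7929175510286316453767/73786976294838206464
Row 0: ....#.#
Row 1: #.##.##
Row 2: ..#....
Row 3: .##...#
Row 4: ##..###
Row 5: ..##.#.
Row 6: #...###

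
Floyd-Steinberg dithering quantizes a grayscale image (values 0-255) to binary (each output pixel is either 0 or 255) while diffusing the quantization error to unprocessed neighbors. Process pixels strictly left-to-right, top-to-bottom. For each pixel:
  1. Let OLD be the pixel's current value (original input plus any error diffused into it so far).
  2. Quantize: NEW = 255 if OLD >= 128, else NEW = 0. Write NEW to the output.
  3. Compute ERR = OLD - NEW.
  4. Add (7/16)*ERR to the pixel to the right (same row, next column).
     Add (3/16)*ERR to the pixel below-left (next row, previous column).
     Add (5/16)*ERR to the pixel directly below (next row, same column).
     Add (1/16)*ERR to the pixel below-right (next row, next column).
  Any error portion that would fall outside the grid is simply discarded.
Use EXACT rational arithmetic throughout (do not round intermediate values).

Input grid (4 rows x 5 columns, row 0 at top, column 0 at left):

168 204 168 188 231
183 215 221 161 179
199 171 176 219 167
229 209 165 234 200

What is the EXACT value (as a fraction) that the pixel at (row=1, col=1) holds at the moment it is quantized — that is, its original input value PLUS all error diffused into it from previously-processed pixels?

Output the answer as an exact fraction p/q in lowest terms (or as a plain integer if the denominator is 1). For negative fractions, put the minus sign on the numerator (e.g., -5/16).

Answer: 219979/2048

Derivation:
(0,0): OLD=168 → NEW=255, ERR=-87
(0,1): OLD=2655/16 → NEW=255, ERR=-1425/16
(0,2): OLD=33033/256 → NEW=255, ERR=-32247/256
(0,3): OLD=544319/4096 → NEW=255, ERR=-500161/4096
(0,4): OLD=11637689/65536 → NEW=255, ERR=-5073991/65536
(1,0): OLD=35613/256 → NEW=255, ERR=-29667/256
(1,1): OLD=219979/2048 → NEW=0, ERR=219979/2048
Target (1,1): original=215, with diffused error = 219979/2048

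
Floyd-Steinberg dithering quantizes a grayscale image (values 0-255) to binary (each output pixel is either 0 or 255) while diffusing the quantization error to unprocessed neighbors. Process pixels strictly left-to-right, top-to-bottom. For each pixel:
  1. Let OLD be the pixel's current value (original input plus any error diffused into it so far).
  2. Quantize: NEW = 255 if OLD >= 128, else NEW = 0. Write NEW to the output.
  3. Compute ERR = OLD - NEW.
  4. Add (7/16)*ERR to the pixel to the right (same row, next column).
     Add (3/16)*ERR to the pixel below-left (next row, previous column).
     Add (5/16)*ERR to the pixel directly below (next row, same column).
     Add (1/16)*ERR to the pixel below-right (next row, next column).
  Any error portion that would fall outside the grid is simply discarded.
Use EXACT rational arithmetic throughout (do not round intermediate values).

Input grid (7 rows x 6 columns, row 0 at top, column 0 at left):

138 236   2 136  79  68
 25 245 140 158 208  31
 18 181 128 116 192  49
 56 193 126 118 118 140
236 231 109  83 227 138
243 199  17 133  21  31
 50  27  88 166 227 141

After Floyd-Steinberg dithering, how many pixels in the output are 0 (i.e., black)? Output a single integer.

(0,0): OLD=138 → NEW=255, ERR=-117
(0,1): OLD=2957/16 → NEW=255, ERR=-1123/16
(0,2): OLD=-7349/256 → NEW=0, ERR=-7349/256
(0,3): OLD=505613/4096 → NEW=0, ERR=505613/4096
(0,4): OLD=8716635/65536 → NEW=255, ERR=-7995045/65536
(0,5): OLD=15337853/1048576 → NEW=0, ERR=15337853/1048576
(1,0): OLD=-6329/256 → NEW=0, ERR=-6329/256
(1,1): OLD=408689/2048 → NEW=255, ERR=-113551/2048
(1,2): OLD=8226757/65536 → NEW=0, ERR=8226757/65536
(1,3): OLD=59461217/262144 → NEW=255, ERR=-7385503/262144
(1,4): OLD=2818713731/16777216 → NEW=255, ERR=-1459476349/16777216
(1,5): OLD=-2714538587/268435456 → NEW=0, ERR=-2714538587/268435456
(2,0): OLD=-3989/32768 → NEW=0, ERR=-3989/32768
(2,1): OLD=194628297/1048576 → NEW=255, ERR=-72758583/1048576
(2,2): OLD=2149549979/16777216 → NEW=255, ERR=-2128640101/16777216
(2,3): OLD=5801145987/134217728 → NEW=0, ERR=5801145987/134217728
(2,4): OLD=773385285897/4294967296 → NEW=255, ERR=-321831374583/4294967296
(2,5): OLD=523645705679/68719476736 → NEW=0, ERR=523645705679/68719476736
(3,0): OLD=720610107/16777216 → NEW=0, ERR=720610107/16777216
(3,1): OLD=22321832223/134217728 → NEW=255, ERR=-11903688417/134217728
(3,2): OLD=55100928013/1073741824 → NEW=0, ERR=55100928013/1073741824
(3,3): OLD=9069481607527/68719476736 → NEW=255, ERR=-8453984960153/68719476736
(3,4): OLD=24679545626119/549755813888 → NEW=0, ERR=24679545626119/549755813888
(3,5): OLD=1383961254772489/8796093022208 → NEW=255, ERR=-859042465890551/8796093022208
(4,0): OLD=499919479957/2147483648 → NEW=255, ERR=-47688850283/2147483648
(4,1): OLD=7073826199441/34359738368 → NEW=255, ERR=-1687907084399/34359738368
(4,2): OLD=82391721860195/1099511627776 → NEW=0, ERR=82391721860195/1099511627776
(4,3): OLD=1565075321937679/17592186044416 → NEW=0, ERR=1565075321937679/17592186044416
(4,4): OLD=71480599321919231/281474976710656 → NEW=255, ERR=-295519739298049/281474976710656
(4,5): OLD=494617243220126873/4503599627370496 → NEW=0, ERR=494617243220126873/4503599627370496
(5,0): OLD=124711833498947/549755813888 → NEW=255, ERR=-15475899042493/549755813888
(5,1): OLD=3236875776975731/17592186044416 → NEW=255, ERR=-1249131664350349/17592186044416
(5,2): OLD=3231754120522529/140737488355328 → NEW=0, ERR=3231754120522529/140737488355328
(5,3): OLD=789635055460921467/4503599627370496 → NEW=255, ERR=-358782849518555013/4503599627370496
(5,4): OLD=107824870137398011/9007199254740992 → NEW=0, ERR=107824870137398011/9007199254740992
(5,5): OLD=10159060721857049271/144115188075855872 → NEW=0, ERR=10159060721857049271/144115188075855872
(6,0): OLD=7850209995682873/281474976710656 → NEW=0, ERR=7850209995682873/281474976710656
(6,1): OLD=88084991174134341/4503599627370496 → NEW=0, ERR=88084991174134341/4503599627370496
(6,2): OLD=1519654404552712253/18014398509481984 → NEW=0, ERR=1519654404552712253/18014398509481984
(6,3): OLD=52368780030933306793/288230376151711744 → NEW=255, ERR=-21129965887753187927/288230376151711744
(6,4): OLD=954187206152683195273/4611686018427387904 → NEW=255, ERR=-221792728546300720247/4611686018427387904
(6,5): OLD=10532070606755557734687/73786976294838206464 → NEW=255, ERR=-8283608348428184913633/73786976294838206464
Output grid:
  Row 0: ##..#.  (3 black, running=3)
  Row 1: .#.##.  (3 black, running=6)
  Row 2: .##.#.  (3 black, running=9)
  Row 3: .#.#.#  (3 black, running=12)
  Row 4: ##..#.  (3 black, running=15)
  Row 5: ##.#..  (3 black, running=18)
  Row 6: ...###  (3 black, running=21)

Answer: 21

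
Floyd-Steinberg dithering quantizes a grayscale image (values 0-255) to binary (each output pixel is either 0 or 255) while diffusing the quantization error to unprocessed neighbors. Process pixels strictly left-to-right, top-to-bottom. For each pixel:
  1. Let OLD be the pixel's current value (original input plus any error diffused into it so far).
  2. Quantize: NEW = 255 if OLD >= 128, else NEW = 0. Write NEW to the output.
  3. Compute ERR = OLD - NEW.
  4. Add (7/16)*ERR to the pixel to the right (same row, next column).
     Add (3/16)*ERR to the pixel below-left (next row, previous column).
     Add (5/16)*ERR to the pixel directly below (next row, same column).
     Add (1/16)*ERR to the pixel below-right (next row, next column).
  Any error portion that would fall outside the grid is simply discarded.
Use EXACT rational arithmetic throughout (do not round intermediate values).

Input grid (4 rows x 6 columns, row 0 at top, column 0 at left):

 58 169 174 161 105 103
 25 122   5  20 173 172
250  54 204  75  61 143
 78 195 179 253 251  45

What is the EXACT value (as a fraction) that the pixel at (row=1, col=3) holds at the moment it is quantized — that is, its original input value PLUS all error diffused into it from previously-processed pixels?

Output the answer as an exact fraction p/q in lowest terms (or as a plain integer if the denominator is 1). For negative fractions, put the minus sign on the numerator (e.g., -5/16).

Answer: 5834295/131072

Derivation:
(0,0): OLD=58 → NEW=0, ERR=58
(0,1): OLD=1555/8 → NEW=255, ERR=-485/8
(0,2): OLD=18877/128 → NEW=255, ERR=-13763/128
(0,3): OLD=233387/2048 → NEW=0, ERR=233387/2048
(0,4): OLD=5074349/32768 → NEW=255, ERR=-3281491/32768
(0,5): OLD=31031227/524288 → NEW=0, ERR=31031227/524288
(1,0): OLD=4065/128 → NEW=0, ERR=4065/128
(1,1): OLD=102823/1024 → NEW=0, ERR=102823/1024
(1,2): OLD=1078323/32768 → NEW=0, ERR=1078323/32768
(1,3): OLD=5834295/131072 → NEW=0, ERR=5834295/131072
Target (1,3): original=20, with diffused error = 5834295/131072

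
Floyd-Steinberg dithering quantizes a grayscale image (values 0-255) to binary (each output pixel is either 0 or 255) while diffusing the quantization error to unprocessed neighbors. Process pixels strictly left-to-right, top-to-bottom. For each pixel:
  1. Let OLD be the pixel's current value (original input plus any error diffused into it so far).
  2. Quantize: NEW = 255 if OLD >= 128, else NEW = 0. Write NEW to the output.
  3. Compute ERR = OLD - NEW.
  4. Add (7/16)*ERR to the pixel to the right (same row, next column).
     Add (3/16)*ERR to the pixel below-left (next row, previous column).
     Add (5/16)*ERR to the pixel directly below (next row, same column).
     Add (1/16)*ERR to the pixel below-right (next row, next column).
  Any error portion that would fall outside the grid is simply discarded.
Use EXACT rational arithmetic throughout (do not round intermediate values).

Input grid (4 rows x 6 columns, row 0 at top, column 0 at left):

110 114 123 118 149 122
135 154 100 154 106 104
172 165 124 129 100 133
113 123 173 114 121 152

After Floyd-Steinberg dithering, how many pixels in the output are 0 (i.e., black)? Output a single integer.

(0,0): OLD=110 → NEW=0, ERR=110
(0,1): OLD=1297/8 → NEW=255, ERR=-743/8
(0,2): OLD=10543/128 → NEW=0, ERR=10543/128
(0,3): OLD=315465/2048 → NEW=255, ERR=-206775/2048
(0,4): OLD=3435007/32768 → NEW=0, ERR=3435007/32768
(0,5): OLD=88008185/524288 → NEW=255, ERR=-45685255/524288
(1,0): OLD=19451/128 → NEW=255, ERR=-13189/128
(1,1): OLD=104669/1024 → NEW=0, ERR=104669/1024
(1,2): OLD=4775073/32768 → NEW=255, ERR=-3580767/32768
(1,3): OLD=13034253/131072 → NEW=0, ERR=13034253/131072
(1,4): OLD=1338961927/8388608 → NEW=255, ERR=-800133113/8388608
(1,5): OLD=5582253313/134217728 → NEW=0, ERR=5582253313/134217728
(2,0): OLD=2604495/16384 → NEW=255, ERR=-1573425/16384
(2,1): OLD=67107925/524288 → NEW=0, ERR=67107925/524288
(2,2): OLD=1433483071/8388608 → NEW=255, ERR=-705611969/8388608
(2,3): OLD=6614344199/67108864 → NEW=0, ERR=6614344199/67108864
(2,4): OLD=273432369557/2147483648 → NEW=0, ERR=273432369557/2147483648
(2,5): OLD=6725617977955/34359738368 → NEW=255, ERR=-2036115305885/34359738368
(3,0): OLD=897488479/8388608 → NEW=0, ERR=897488479/8388608
(3,1): OLD=12618702195/67108864 → NEW=255, ERR=-4494058125/67108864
(3,2): OLD=77253648457/536870912 → NEW=255, ERR=-59648434103/536870912
(3,3): OLD=3944809535515/34359738368 → NEW=0, ERR=3944809535515/34359738368
(3,4): OLD=56643454052923/274877906944 → NEW=255, ERR=-13450412217797/274877906944
(3,5): OLD=527904915231125/4398046511104 → NEW=0, ERR=527904915231125/4398046511104
Output grid:
  Row 0: .#.#.#  (3 black, running=3)
  Row 1: #.#.#.  (3 black, running=6)
  Row 2: #.#..#  (3 black, running=9)
  Row 3: .##.#.  (3 black, running=12)

Answer: 12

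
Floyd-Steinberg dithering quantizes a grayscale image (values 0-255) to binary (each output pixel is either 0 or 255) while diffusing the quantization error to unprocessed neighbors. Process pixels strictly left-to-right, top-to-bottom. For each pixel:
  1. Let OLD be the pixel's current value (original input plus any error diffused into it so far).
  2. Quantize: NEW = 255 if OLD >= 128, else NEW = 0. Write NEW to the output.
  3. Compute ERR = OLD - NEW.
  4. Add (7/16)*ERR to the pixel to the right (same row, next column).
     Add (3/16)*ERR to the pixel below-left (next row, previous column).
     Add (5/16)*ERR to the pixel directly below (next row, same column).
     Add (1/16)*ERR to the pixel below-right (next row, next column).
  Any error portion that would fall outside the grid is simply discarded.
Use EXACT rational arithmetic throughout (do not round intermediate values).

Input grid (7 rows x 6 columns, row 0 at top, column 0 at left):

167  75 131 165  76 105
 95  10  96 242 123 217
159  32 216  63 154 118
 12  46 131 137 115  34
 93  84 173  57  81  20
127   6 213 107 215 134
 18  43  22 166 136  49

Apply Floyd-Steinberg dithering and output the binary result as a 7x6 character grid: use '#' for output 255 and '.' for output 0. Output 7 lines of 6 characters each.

(0,0): OLD=167 → NEW=255, ERR=-88
(0,1): OLD=73/2 → NEW=0, ERR=73/2
(0,2): OLD=4703/32 → NEW=255, ERR=-3457/32
(0,3): OLD=60281/512 → NEW=0, ERR=60281/512
(0,4): OLD=1044559/8192 → NEW=0, ERR=1044559/8192
(0,5): OLD=21074473/131072 → NEW=255, ERR=-12348887/131072
(1,0): OLD=2379/32 → NEW=0, ERR=2379/32
(1,1): OLD=7213/256 → NEW=0, ERR=7213/256
(1,2): OLD=810385/8192 → NEW=0, ERR=810385/8192
(1,3): OLD=11115821/32768 → NEW=255, ERR=2759981/32768
(1,4): OLD=397179159/2097152 → NEW=255, ERR=-137594601/2097152
(1,5): OLD=5597645681/33554432 → NEW=255, ERR=-2958734479/33554432
(2,0): OLD=768063/4096 → NEW=255, ERR=-276417/4096
(2,1): OLD=4518725/131072 → NEW=0, ERR=4518725/131072
(2,2): OLD=586259535/2097152 → NEW=255, ERR=51485775/2097152
(2,3): OLD=1576099159/16777216 → NEW=0, ERR=1576099159/16777216
(2,4): OLD=87685957701/536870912 → NEW=255, ERR=-49216124859/536870912
(2,5): OLD=397176431667/8589934592 → NEW=0, ERR=397176431667/8589934592
(3,0): OLD=-5504721/2097152 → NEW=0, ERR=-5504721/2097152
(3,1): OLD=939700323/16777216 → NEW=0, ERR=939700323/16777216
(3,2): OLD=24554536137/134217728 → NEW=255, ERR=-9670984503/134217728
(3,3): OLD=1023741322283/8589934592 → NEW=0, ERR=1023741322283/8589934592
(3,4): OLD=10516435490475/68719476736 → NEW=255, ERR=-7007031077205/68719476736
(3,5): OLD=-2078428911323/1099511627776 → NEW=0, ERR=-2078428911323/1099511627776
(4,0): OLD=27563409537/268435456 → NEW=0, ERR=27563409537/268435456
(4,1): OLD=570166634157/4294967296 → NEW=255, ERR=-525050026323/4294967296
(4,2): OLD=16883874073399/137438953472 → NEW=0, ERR=16883874073399/137438953472
(4,3): OLD=273485475268595/2199023255552 → NEW=0, ERR=273485475268595/2199023255552
(4,4): OLD=3892814698759267/35184372088832 → NEW=0, ERR=3892814698759267/35184372088832
(4,5): OLD=34588553422400469/562949953421312 → NEW=0, ERR=34588553422400469/562949953421312
(5,0): OLD=9357296229463/68719476736 → NEW=255, ERR=-8166170338217/68719476736
(5,1): OLD=-120376161510265/2199023255552 → NEW=0, ERR=-120376161510265/2199023255552
(5,2): OLD=4276989431274845/17592186044416 → NEW=255, ERR=-209018010051235/17592186044416
(5,3): OLD=95188946755918639/562949953421312 → NEW=255, ERR=-48363291366515921/562949953421312
(5,4): OLD=260400989755050615/1125899906842624 → NEW=255, ERR=-26703486489818505/1125899906842624
(5,5): OLD=2697460599426157555/18014398509481984 → NEW=255, ERR=-1896211020491748365/18014398509481984
(6,0): OLD=-1034397041046539/35184372088832 → NEW=0, ERR=-1034397041046539/35184372088832
(6,1): OLD=1900788515494929/562949953421312 → NEW=0, ERR=1900788515494929/562949953421312
(6,2): OLD=528712539598281/2251799813685248 → NEW=0, ERR=528712539598281/2251799813685248
(6,3): OLD=4830240241369419125/36028797018963968 → NEW=255, ERR=-4357102998466392715/36028797018963968
(6,4): OLD=29153866715222375429/576460752303423488 → NEW=0, ERR=29153866715222375429/576460752303423488
(6,5): OLD=338956348450973829635/9223372036854775808 → NEW=0, ERR=338956348450973829635/9223372036854775808
Row 0: #.#..#
Row 1: ...###
Row 2: #.#.#.
Row 3: ..#.#.
Row 4: .#....
Row 5: #.####
Row 6: ...#..

Answer: #.#..#
...###
#.#.#.
..#.#.
.#....
#.####
...#..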